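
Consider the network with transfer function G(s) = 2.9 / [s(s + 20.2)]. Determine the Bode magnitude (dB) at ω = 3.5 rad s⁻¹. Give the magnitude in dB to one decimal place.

|j3.5 + 20.2| = √(3.5² + 20.2²) = 20.5
|j3.5| = 3.5
|G(j3.5)| = 2.9 / (20.5 × 3.5) = 0.040416
20 log₁₀(0.040416) = -27.87 dB

-27.9 dB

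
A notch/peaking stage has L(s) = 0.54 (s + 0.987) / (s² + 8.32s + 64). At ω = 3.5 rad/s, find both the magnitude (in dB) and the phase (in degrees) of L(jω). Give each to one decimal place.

|L| = -29.6 dB, ∠L = 44.9 deg

|j3.5 + 0.987| = √(3.5² + 0.987²) = 3.637
|(j3.5)² + 8.32(j3.5) + 64| = |51.75 + j29.12| = 59.38
|L(j3.5)| = 0.54 × 3.637 / 59.38 = 0.03307
20 log₁₀(0.03307) = -29.61 dB
∠(j3.5 + 0.987) = arctan(3.5/0.987) = 74.25°
∠[(j3.5)² + 8.32(j3.5) + 64] = ∠[51.75 + j29.12] = 29.37°
∠L(j3.5) = 74.25° − 29.37° = 44.88°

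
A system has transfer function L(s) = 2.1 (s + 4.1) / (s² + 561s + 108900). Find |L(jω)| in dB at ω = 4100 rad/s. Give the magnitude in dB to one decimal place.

-65.8 dB

|j4100 + 4.1| = √(4100² + 4.1²) = 4100
|(j4100)² + 561(j4100) + 108900| = |-1.6701e+07 + j2.3001e+06| = 1.686e+07
|L(j4100)| = 2.1 × 4100 / 1.686e+07 = 0.00051071
20 log₁₀(0.00051071) = -65.84 dB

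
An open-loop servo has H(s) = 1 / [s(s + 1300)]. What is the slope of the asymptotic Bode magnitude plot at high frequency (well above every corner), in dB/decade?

With 0 zeros and 2 poles, the high-frequency asymptotic slope is 20 × (0 − 2) = -40 dB/decade.

-40 dB/decade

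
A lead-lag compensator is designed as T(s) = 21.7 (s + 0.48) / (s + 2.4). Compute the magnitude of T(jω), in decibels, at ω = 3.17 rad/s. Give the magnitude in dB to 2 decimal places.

24.86 dB

|j3.17 + 0.48| = √(3.17² + 0.48²) = 3.206
|j3.17 + 2.4| = √(3.17² + 2.4²) = 3.976
|T(j3.17)| = 21.7 × 3.206 / 3.976 = 17.498
20 log₁₀(17.498) = 24.860 dB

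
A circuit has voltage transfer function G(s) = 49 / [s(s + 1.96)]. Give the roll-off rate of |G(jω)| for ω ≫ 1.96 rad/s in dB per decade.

With 0 zeros and 2 poles, the high-frequency asymptotic slope is 20 × (0 − 2) = -40 dB/decade.

-40 dB/decade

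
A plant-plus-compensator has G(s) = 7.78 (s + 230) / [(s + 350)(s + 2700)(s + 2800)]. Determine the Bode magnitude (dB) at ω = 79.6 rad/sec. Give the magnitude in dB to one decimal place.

-123.1 dB

|j79.6 + 230| = √(79.6² + 230²) = 243.4
|j79.6 + 350| = √(79.6² + 350²) = 358.9
|j79.6 + 2700| = √(79.6² + 2700²) = 2701
|j79.6 + 2800| = √(79.6² + 2800²) = 2801
|G(j79.6)| = 7.78 × 243.4 / (358.9 × 2701 × 2801) = 6.9722e-07
20 log₁₀(6.9722e-07) = -123.13 dB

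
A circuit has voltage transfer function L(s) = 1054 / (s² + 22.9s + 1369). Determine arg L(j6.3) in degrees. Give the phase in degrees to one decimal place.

∠[(j6.3)² + 22.9(j6.3) + 1369] = ∠[1329.3 + j144.27] = 6.19°
∠L(j6.3) = −6.19° = -6.19°

-6.2°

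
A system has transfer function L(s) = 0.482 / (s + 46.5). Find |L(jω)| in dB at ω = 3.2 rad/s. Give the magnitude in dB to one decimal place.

-39.7 dB

|j3.2 + 46.5| = √(3.2² + 46.5²) = 46.61
|L(j3.2)| = 0.482 / 46.61 = 0.010341
20 log₁₀(0.010341) = -39.71 dB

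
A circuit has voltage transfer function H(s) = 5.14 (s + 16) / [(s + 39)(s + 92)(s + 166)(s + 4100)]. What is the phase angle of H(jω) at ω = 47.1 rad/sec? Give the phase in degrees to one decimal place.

∠(j47.1 + 16) = arctan(47.1/16) = 71.24°
∠(j47.1 + 39) = arctan(47.1/39) = 50.37°
∠(j47.1 + 92) = arctan(47.1/92) = 27.11°
∠(j47.1 + 166) = arctan(47.1/166) = 15.84°
∠(j47.1 + 4100) = arctan(47.1/4100) = 0.66°
∠H(j47.1) = 71.24° − (50.37° + 27.11° + 15.84° + 0.66°) = -22.75°

-22.7°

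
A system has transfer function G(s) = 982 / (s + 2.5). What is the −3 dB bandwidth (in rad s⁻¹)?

2.5 rad s⁻¹

For a single-pole low-pass, the −3 dB point is at the pole: ω = 2.5 rad s⁻¹.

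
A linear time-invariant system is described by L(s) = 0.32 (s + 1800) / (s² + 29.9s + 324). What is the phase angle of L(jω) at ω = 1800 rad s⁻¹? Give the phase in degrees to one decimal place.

-134.0°

∠(j1800 + 1800) = arctan(1800/1800) = 45.00°
∠[(j1800)² + 29.9(j1800) + 324] = ∠[-3.2397e+06 + j53820] = 179.05°
∠L(j1800) = 45.00° − 179.05° = -134.05°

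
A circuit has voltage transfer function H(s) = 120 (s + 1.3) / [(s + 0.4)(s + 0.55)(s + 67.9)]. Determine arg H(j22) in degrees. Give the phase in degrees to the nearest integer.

-109 deg

∠(j22 + 1.3) = arctan(22/1.3) = 86.62°
∠(j22 + 0.4) = arctan(22/0.4) = 88.96°
∠(j22 + 0.55) = arctan(22/0.55) = 88.57°
∠(j22 + 67.9) = arctan(22/67.9) = 17.95°
∠H(j22) = 86.62° − (88.96° + 88.57° + 17.95°) = -108.86°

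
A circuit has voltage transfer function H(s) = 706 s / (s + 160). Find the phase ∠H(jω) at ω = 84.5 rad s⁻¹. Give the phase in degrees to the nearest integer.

∠(j84.5) = 90.00°
∠(j84.5 + 160) = arctan(84.5/160) = 27.84°
∠H(j84.5) = 90.00° − 27.84° = 62.16°

62°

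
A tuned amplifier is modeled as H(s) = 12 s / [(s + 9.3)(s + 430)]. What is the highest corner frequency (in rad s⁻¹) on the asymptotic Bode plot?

Break frequencies occur at each pole and zero magnitude: 9.3 rad s⁻¹, 430 rad s⁻¹.
The highest is 430 rad s⁻¹.

430 rad s⁻¹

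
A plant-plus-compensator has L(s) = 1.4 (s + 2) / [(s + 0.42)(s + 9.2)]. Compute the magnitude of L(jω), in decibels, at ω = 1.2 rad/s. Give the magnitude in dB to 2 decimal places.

|j1.2 + 2| = √(1.2² + 2²) = 2.332
|j1.2 + 0.42| = √(1.2² + 0.42²) = 1.271
|j1.2 + 9.2| = √(1.2² + 9.2²) = 9.278
|L(j1.2)| = 1.4 × 2.332 / (1.271 × 9.278) = 0.27682
20 log₁₀(0.27682) = -11.156 dB

-11.16 dB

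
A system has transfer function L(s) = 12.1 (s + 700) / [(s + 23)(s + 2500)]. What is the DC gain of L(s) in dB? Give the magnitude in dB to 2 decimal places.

-16.64 dB

L(0) = 12.1 × 700 / (23 × 2500) = 0.1473
20 log₁₀(0.1473) = -16.636 dB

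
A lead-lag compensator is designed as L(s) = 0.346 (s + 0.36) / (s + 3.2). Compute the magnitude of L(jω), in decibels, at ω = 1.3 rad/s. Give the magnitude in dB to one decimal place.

-17.4 dB

|j1.3 + 0.36| = √(1.3² + 0.36²) = 1.349
|j1.3 + 3.2| = √(1.3² + 3.2²) = 3.454
|L(j1.3)| = 0.346 × 1.349 / 3.454 = 0.13513
20 log₁₀(0.13513) = -17.39 dB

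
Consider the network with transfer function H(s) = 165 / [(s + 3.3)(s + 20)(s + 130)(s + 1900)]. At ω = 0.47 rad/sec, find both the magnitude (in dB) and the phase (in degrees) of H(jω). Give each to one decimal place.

|H| = -100.0 dB, ∠H = -9.7°

|j0.47 + 3.3| = √(0.47² + 3.3²) = 3.333
|j0.47 + 20| = √(0.47² + 20²) = 20.01
|j0.47 + 130| = √(0.47² + 130²) = 130
|j0.47 + 1900| = √(0.47² + 1900²) = 1900
|H(j0.47)| = 165 / (3.333 × 20.01 × 130 × 1900) = 1.0018e-05
20 log₁₀(1.0018e-05) = -99.98 dB
∠(j0.47 + 3.3) = arctan(0.47/3.3) = 8.11°
∠(j0.47 + 20) = arctan(0.47/20) = 1.35°
∠(j0.47 + 130) = arctan(0.47/130) = 0.21°
∠(j0.47 + 1900) = arctan(0.47/1900) = 0.01°
∠H(j0.47) = − (8.11° + 1.35° + 0.21° + 0.01°) = -9.67°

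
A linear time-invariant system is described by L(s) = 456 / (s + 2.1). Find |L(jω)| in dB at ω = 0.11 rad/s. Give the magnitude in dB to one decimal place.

46.7 dB

|j0.11 + 2.1| = √(0.11² + 2.1²) = 2.103
|L(j0.11)| = 456 / 2.103 = 216.85
20 log₁₀(216.85) = 46.72 dB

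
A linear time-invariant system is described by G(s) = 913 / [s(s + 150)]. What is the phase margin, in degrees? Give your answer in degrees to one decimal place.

87.7°

Gain crossover: |G(jω)| = 1 at ω ≈ 6.08 rad/s.
∠G(j6.08) = −90° − arctan(6.08/150) ≈ -92.32°
PM = 180° + (-92.32°) = 87.68°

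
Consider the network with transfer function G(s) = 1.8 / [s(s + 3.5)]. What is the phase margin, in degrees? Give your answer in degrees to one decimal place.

81.7 deg

Gain crossover: |G(jω)| = 1 at ω ≈ 0.509 rad/s.
∠G(j0.509) = −90° − arctan(0.509/3.5) ≈ -98.27°
PM = 180° + (-98.27°) = 81.73°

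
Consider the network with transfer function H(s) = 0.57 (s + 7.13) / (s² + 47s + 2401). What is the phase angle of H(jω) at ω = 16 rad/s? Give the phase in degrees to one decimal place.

46.7°

∠(j16 + 7.13) = arctan(16/7.13) = 65.98°
∠[(j16)² + 47(j16) + 2401] = ∠[2145 + j752] = 19.32°
∠H(j16) = 65.98° − 19.32° = 46.66°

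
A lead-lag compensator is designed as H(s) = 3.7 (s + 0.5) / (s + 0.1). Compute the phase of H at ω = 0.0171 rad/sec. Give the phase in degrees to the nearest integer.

-8 deg

∠(j0.0171 + 0.5) = arctan(0.0171/0.5) = 1.96°
∠(j0.0171 + 0.1) = arctan(0.0171/0.1) = 9.70°
∠H(j0.0171) = 1.96° − 9.70° = -7.74°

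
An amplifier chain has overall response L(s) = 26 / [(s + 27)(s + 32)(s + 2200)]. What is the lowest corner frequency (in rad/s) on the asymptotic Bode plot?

27 rad/s

Break frequencies occur at each pole and zero magnitude: 27 rad/s, 32 rad/s, 2200 rad/s.
The lowest is 27 rad/s.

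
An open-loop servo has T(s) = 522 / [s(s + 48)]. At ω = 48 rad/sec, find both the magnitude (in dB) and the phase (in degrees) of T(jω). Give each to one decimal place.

|T| = -15.9 dB, ∠T = -135.0 deg

|j48 + 48| = √(48² + 48²) = 67.88
|j48| = 48
|T(j48)| = 522 / (67.88 × 48) = 0.1602
20 log₁₀(0.1602) = -15.91 dB
∠(j48 + 48) = arctan(48/48) = 45.00°
∠(j48) = 90.00°
∠T(j48) = − (45.00° + 90.00°) = -135.00°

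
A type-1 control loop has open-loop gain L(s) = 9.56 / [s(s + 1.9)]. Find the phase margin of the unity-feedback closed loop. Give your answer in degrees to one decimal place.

Gain crossover: |L(jω)| = 1 at ω ≈ 2.81 rad/sec.
∠L(j2.81) = −90° − arctan(2.81/1.9) ≈ -145.98°
PM = 180° + (-145.98°) = 34.02°

34.0°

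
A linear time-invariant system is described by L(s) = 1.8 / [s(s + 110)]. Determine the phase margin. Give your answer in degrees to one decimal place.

Gain crossover: |L(jω)| = 1 at ω ≈ 0.0164 rad/s.
∠L(j0.0164) = −90° − arctan(0.0164/110) ≈ -90.01°
PM = 180° + (-90.01°) = 89.99°

90.0°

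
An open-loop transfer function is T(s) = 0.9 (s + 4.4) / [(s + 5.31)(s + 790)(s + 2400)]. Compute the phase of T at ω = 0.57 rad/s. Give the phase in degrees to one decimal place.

1.2°

∠(j0.57 + 4.4) = arctan(0.57/4.4) = 7.38°
∠(j0.57 + 5.31) = arctan(0.57/5.31) = 6.13°
∠(j0.57 + 790) = arctan(0.57/790) = 0.04°
∠(j0.57 + 2400) = arctan(0.57/2400) = 0.01°
∠T(j0.57) = 7.38° − (6.13° + 0.04° + 0.01°) = 1.20°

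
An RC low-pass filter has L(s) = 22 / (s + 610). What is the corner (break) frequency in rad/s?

610 rad/s

The single real pole at s = −610 gives a corner at ω = 610 rad/s.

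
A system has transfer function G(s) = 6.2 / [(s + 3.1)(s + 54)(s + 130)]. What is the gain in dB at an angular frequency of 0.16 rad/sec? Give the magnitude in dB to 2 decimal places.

-70.92 dB

|j0.16 + 3.1| = √(0.16² + 3.1²) = 3.104
|j0.16 + 54| = √(0.16² + 54²) = 54
|j0.16 + 130| = √(0.16² + 130²) = 130
|G(j0.16)| = 6.2 / (3.104 × 54 × 130) = 0.00028452
20 log₁₀(0.00028452) = -70.918 dB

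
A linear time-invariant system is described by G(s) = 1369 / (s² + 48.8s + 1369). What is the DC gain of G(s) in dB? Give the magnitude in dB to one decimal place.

G(0) = 1369 / 1369 = 1
20 log₁₀(1) = 0.00 dB

0.0 dB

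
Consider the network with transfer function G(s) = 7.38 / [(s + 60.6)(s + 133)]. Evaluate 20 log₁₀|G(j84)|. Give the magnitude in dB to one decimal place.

|j84 + 60.6| = √(84² + 60.6²) = 103.6
|j84 + 133| = √(84² + 133²) = 157.3
|G(j84)| = 7.38 / (103.6 × 157.3) = 0.00045295
20 log₁₀(0.00045295) = -66.88 dB

-66.9 dB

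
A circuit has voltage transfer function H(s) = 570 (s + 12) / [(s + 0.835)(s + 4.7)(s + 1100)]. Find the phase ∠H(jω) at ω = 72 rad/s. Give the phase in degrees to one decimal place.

-98.8°

∠(j72 + 12) = arctan(72/12) = 80.54°
∠(j72 + 0.835) = arctan(72/0.835) = 89.34°
∠(j72 + 4.7) = arctan(72/4.7) = 86.27°
∠(j72 + 1100) = arctan(72/1100) = 3.74°
∠H(j72) = 80.54° − (89.34° + 86.27° + 3.74°) = -98.81°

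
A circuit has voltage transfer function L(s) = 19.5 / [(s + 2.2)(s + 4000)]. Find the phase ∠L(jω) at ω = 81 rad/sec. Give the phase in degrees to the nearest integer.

∠(j81 + 2.2) = arctan(81/2.2) = 88.44°
∠(j81 + 4000) = arctan(81/4000) = 1.16°
∠L(j81) = − (88.44° + 1.16°) = -89.60°

-90°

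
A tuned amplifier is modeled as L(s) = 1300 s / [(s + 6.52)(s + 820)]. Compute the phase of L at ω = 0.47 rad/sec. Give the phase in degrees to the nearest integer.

∠(j0.47) = 90.00°
∠(j0.47 + 6.52) = arctan(0.47/6.52) = 4.12°
∠(j0.47 + 820) = arctan(0.47/820) = 0.03°
∠L(j0.47) = 90.00° − (4.12° + 0.03°) = 85.84°

86°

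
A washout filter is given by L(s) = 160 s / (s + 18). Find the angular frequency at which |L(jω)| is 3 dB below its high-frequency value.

18 rad/s

For a single-pole high-pass, the −3 dB point is at the pole: ω = 18 rad/s.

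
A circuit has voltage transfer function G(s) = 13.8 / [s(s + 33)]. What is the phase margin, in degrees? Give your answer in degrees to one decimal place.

Gain crossover: |G(jω)| = 1 at ω ≈ 0.418 rad s⁻¹.
∠G(j0.418) = −90° − arctan(0.418/33) ≈ -90.73°
PM = 180° + (-90.73°) = 89.27°

89.3°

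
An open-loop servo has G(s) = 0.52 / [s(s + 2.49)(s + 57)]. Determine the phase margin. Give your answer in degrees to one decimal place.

89.9°

Gain crossover: |G(jω)| = 1 at ω ≈ 0.00366 rad/s.
∠G(j0.00366) = −90° − arctan(0.00366/2.49) − arctan(0.00366/57) ≈ -90.09°
PM = 180° + (-90.09°) = 89.91°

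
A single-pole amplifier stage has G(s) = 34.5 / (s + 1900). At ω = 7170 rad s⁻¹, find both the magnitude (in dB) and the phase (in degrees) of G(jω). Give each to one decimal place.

|G| = -46.6 dB, ∠G = -75.2°

|j7170 + 1900| = √(7170² + 1900²) = 7417
|G(j7170)| = 34.5 / 7417 = 0.0046512
20 log₁₀(0.0046512) = -46.65 dB
∠(j7170 + 1900) = arctan(7170/1900) = 75.16°
∠G(j7170) = −75.16° = -75.16°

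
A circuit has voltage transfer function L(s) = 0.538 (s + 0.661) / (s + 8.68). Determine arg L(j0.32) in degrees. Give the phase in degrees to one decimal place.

23.7°

∠(j0.32 + 0.661) = arctan(0.32/0.661) = 25.83°
∠(j0.32 + 8.68) = arctan(0.32/8.68) = 2.11°
∠L(j0.32) = 25.83° − 2.11° = 23.72°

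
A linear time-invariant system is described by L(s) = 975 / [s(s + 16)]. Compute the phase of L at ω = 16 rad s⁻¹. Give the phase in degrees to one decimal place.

-135.0°

∠(j16 + 16) = arctan(16/16) = 45.00°
∠(j16) = 90.00°
∠L(j16) = − (45.00° + 90.00°) = -135.00°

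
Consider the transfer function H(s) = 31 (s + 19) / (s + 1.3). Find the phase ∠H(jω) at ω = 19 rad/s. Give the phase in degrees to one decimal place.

-41.1°

∠(j19 + 19) = arctan(19/19) = 45.00°
∠(j19 + 1.3) = arctan(19/1.3) = 86.09°
∠H(j19) = 45.00° − 86.09° = -41.09°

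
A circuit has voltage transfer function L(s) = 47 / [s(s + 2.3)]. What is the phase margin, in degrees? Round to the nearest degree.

Gain crossover: |L(jω)| = 1 at ω ≈ 6.67 rad/sec.
∠L(j6.67) = −90° − arctan(6.67/2.3) ≈ -160.96°
PM = 180° + (-160.96°) = 19.04°

19°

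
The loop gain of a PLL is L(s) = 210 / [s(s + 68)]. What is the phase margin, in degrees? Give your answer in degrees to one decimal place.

Gain crossover: |L(jω)| = 1 at ω ≈ 3.09 rad s⁻¹.
∠L(j3.09) = −90° − arctan(3.09/68) ≈ -92.60°
PM = 180° + (-92.60°) = 87.40°

87.4°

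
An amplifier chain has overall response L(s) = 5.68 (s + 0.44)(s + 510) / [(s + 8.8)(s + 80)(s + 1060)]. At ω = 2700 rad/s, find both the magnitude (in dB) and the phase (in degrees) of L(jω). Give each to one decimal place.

|j2700 + 0.44| = √(2700² + 0.44²) = 2700
|j2700 + 510| = √(2700² + 510²) = 2748
|j2700 + 8.8| = √(2700² + 8.8²) = 2700
|j2700 + 80| = √(2700² + 80²) = 2701
|j2700 + 1060| = √(2700² + 1060²) = 2901
|L(j2700)| = 5.68 × 2700 × 2748 / (2700 × 2701 × 2901) = 0.0019919
20 log₁₀(0.0019919) = -54.01 dB
∠(j2700 + 0.44) = arctan(2700/0.44) = 89.99°
∠(j2700 + 510) = arctan(2700/510) = 79.30°
∠(j2700 + 8.8) = arctan(2700/8.8) = 89.81°
∠(j2700 + 80) = arctan(2700/80) = 88.30°
∠(j2700 + 1060) = arctan(2700/1060) = 68.57°
∠L(j2700) = 89.99° + 79.30° − (89.81° + 88.30° + 68.57°) = -77.39°

|L| = -54.0 dB, ∠L = -77.4°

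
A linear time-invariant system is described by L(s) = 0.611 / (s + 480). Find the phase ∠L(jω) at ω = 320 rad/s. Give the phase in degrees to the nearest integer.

-34 deg

∠(j320 + 480) = arctan(320/480) = 33.69°
∠L(j320) = −33.69° = -33.69°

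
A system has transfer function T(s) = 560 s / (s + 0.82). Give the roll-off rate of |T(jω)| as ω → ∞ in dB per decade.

0 dB/decade

With 1 zero and 1 pole, the high-frequency asymptotic slope is 20 × (1 − 1) = 0 dB/decade.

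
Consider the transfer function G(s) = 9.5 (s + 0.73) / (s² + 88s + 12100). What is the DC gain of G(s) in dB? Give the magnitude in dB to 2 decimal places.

-64.83 dB

G(0) = 9.5 × 0.73 / 12100 = 0.00057314
20 log₁₀(0.00057314) = -64.835 dB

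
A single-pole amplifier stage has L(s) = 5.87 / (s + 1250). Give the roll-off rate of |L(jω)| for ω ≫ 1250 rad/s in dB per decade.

With 0 zeros and 1 pole, the high-frequency asymptotic slope is 20 × (0 − 1) = -20 dB/decade.

-20 dB/decade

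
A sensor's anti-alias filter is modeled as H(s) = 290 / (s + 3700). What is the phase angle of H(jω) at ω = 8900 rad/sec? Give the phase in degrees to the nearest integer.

-67°

∠(j8900 + 3700) = arctan(8900/3700) = 67.43°
∠H(j8900) = −67.43° = -67.43°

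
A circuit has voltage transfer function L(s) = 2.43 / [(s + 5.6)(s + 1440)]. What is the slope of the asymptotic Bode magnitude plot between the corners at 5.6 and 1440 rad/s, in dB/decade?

In this band the factors already past their corner are: pole at 5.6; net slope = -20 dB/decade.

-20 dB/decade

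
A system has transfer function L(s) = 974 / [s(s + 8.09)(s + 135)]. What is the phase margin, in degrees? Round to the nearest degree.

Gain crossover: |L(jω)| = 1 at ω ≈ 0.886 rad s⁻¹.
∠L(j0.886) = −90° − arctan(0.886/8.09) − arctan(0.886/135) ≈ -96.63°
PM = 180° + (-96.63°) = 83.37°

83°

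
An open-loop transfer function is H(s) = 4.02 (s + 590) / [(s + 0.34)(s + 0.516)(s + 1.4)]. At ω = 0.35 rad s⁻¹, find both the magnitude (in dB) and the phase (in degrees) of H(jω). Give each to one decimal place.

|j0.35 + 590| = √(0.35² + 590²) = 590
|j0.35 + 0.34| = √(0.35² + 0.34²) = 0.488
|j0.35 + 0.516| = √(0.35² + 0.516²) = 0.6235
|j0.35 + 1.4| = √(0.35² + 1.4²) = 1.443
|H(j0.35)| = 4.02 × 590 / (0.488 × 0.6235 × 1.443) = 5402.2
20 log₁₀(5402.2) = 74.65 dB
∠(j0.35 + 590) = arctan(0.35/590) = 0.03°
∠(j0.35 + 0.34) = arctan(0.35/0.34) = 45.83°
∠(j0.35 + 0.516) = arctan(0.35/0.516) = 34.15°
∠(j0.35 + 1.4) = arctan(0.35/1.4) = 14.04°
∠H(j0.35) = 0.03° − (45.83° + 34.15° + 14.04°) = -93.98°

|H| = 74.7 dB, ∠H = -94.0°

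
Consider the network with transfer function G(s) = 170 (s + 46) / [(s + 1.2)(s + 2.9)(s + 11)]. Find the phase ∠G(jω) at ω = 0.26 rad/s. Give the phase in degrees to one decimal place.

∠(j0.26 + 46) = arctan(0.26/46) = 0.32°
∠(j0.26 + 1.2) = arctan(0.26/1.2) = 12.23°
∠(j0.26 + 2.9) = arctan(0.26/2.9) = 5.12°
∠(j0.26 + 11) = arctan(0.26/11) = 1.35°
∠G(j0.26) = 0.32° − (12.23° + 5.12° + 1.35°) = -18.38°

-18.4°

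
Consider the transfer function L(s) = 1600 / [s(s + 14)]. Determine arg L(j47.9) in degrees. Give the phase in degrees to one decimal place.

∠(j47.9 + 14) = arctan(47.9/14) = 73.71°
∠(j47.9) = 90.00°
∠L(j47.9) = − (73.71° + 90.00°) = -163.71°

-163.7°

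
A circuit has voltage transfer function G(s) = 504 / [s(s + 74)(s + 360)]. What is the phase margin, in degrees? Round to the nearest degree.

Gain crossover: |G(jω)| = 1 at ω ≈ 0.0189 rad s⁻¹.
∠G(j0.0189) = −90° − arctan(0.0189/74) − arctan(0.0189/360) ≈ -90.02°
PM = 180° + (-90.02°) = 89.98°

90°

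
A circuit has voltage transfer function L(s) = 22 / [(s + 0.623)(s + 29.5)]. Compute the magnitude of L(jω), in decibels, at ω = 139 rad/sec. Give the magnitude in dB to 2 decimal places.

-59.06 dB

|j139 + 0.623| = √(139² + 0.623²) = 139
|j139 + 29.5| = √(139² + 29.5²) = 142.1
|L(j139)| = 22 / (139 × 142.1) = 0.0011138
20 log₁₀(0.0011138) = -59.064 dB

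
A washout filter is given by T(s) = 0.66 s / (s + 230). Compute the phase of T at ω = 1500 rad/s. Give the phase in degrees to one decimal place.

∠(j1500) = 90.00°
∠(j1500 + 230) = arctan(1500/230) = 81.28°
∠T(j1500) = 90.00° − 81.28° = 8.72°

8.7 deg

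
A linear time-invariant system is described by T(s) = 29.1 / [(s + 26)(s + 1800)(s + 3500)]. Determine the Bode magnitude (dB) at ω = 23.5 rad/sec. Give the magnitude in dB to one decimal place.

|j23.5 + 26| = √(23.5² + 26²) = 35.05
|j23.5 + 1800| = √(23.5² + 1800²) = 1800
|j23.5 + 3500| = √(23.5² + 3500²) = 3500
|T(j23.5)| = 29.1 / (35.05 × 1800 × 3500) = 1.3178e-07
20 log₁₀(1.3178e-07) = -137.60 dB

-137.6 dB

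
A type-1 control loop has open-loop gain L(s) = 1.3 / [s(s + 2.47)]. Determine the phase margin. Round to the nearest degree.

78°

Gain crossover: |L(jω)| = 1 at ω ≈ 0.515 rad/s.
∠L(j0.515) = −90° − arctan(0.515/2.47) ≈ -101.78°
PM = 180° + (-101.78°) = 78.22°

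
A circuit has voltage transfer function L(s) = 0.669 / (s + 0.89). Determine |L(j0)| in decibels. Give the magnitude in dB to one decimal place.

L(0) = 0.669 / 0.89 = 0.75169
20 log₁₀(0.75169) = -2.48 dB

-2.5 dB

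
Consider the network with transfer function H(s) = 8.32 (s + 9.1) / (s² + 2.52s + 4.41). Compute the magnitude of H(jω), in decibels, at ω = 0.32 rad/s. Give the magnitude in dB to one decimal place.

|j0.32 + 9.1| = √(0.32² + 9.1²) = 9.106
|(j0.32)² + 2.52(j0.32) + 4.41| = |4.3076 + j0.8064| = 4.382
|H(j0.32)| = 8.32 × 9.106 / 4.382 = 17.287
20 log₁₀(17.287) = 24.75 dB

24.8 dB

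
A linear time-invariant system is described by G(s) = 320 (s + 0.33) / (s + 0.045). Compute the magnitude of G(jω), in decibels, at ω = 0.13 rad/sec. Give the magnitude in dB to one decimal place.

|j0.13 + 0.33| = √(0.13² + 0.33²) = 0.3547
|j0.13 + 0.045| = √(0.13² + 0.045²) = 0.1376
|G(j0.13)| = 320 × 0.3547 / 0.1376 = 825.03
20 log₁₀(825.03) = 58.33 dB

58.3 dB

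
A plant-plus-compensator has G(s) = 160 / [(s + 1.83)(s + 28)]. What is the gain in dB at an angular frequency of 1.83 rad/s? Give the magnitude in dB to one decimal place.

|j1.83 + 1.83| = √(1.83² + 1.83²) = 2.588
|j1.83 + 28| = √(1.83² + 28²) = 28.06
|G(j1.83)| = 160 / (2.588 × 28.06) = 2.2033
20 log₁₀(2.2033) = 6.86 dB

6.9 dB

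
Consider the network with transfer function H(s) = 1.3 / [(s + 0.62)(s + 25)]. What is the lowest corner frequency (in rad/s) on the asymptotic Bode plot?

0.62 rad/s

Break frequencies occur at each pole and zero magnitude: 0.62 rad/s, 25 rad/s.
The lowest is 0.62 rad/s.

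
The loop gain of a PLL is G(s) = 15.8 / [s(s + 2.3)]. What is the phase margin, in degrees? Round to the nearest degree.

Gain crossover: |G(jω)| = 1 at ω ≈ 3.66 rad/s.
∠G(j3.66) = −90° − arctan(3.66/2.3) ≈ -147.83°
PM = 180° + (-147.83°) = 32.17°

32°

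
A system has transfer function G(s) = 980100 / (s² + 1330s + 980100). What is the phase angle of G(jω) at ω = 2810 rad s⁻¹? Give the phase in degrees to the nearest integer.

-152°

∠[(j2810)² + 1330(j2810) + 980100] = ∠[-6.916e+06 + j3.7373e+06] = 151.61°
∠G(j2810) = −151.61° = -151.61°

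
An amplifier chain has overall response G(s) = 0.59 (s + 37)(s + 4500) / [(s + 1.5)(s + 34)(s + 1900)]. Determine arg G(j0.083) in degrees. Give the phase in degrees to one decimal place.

∠(j0.083 + 37) = arctan(0.083/37) = 0.13°
∠(j0.083 + 4500) = arctan(0.083/4500) = 0.00°
∠(j0.083 + 1.5) = arctan(0.083/1.5) = 3.17°
∠(j0.083 + 34) = arctan(0.083/34) = 0.14°
∠(j0.083 + 1900) = arctan(0.083/1900) = 0.00°
∠G(j0.083) = 0.13° + 0.00° − (3.17° + 0.14° + 0.00°) = -3.18°

-3.2°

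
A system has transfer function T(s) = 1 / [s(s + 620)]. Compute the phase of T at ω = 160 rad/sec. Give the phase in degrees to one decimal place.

∠(j160 + 620) = arctan(160/620) = 14.47°
∠(j160) = 90.00°
∠T(j160) = − (14.47° + 90.00°) = -104.47°

-104.5°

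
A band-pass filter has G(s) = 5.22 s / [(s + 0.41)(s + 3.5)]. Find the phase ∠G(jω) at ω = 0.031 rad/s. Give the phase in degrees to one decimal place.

85.2 deg

∠(j0.031) = 90.00°
∠(j0.031 + 0.41) = arctan(0.031/0.41) = 4.32°
∠(j0.031 + 3.5) = arctan(0.031/3.5) = 0.51°
∠G(j0.031) = 90.00° − (4.32° + 0.51°) = 85.17°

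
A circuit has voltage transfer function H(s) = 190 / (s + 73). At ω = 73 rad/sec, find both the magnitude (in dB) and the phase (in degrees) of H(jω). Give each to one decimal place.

|j73 + 73| = √(73² + 73²) = 103.2
|H(j73)| = 190 / 103.2 = 1.8404
20 log₁₀(1.8404) = 5.30 dB
∠(j73 + 73) = arctan(73/73) = 45.00°
∠H(j73) = −45.00° = -45.00°

|H| = 5.3 dB, ∠H = -45.0°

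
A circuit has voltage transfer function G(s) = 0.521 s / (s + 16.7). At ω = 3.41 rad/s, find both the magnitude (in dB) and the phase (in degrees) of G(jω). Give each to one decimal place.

|G| = -19.6 dB, ∠G = 78.5°

|j3.41| = 3.41
|j3.41 + 16.7| = √(3.41² + 16.7²) = 17.04
|G(j3.41)| = 0.521 × 3.41 / 17.04 = 0.10423
20 log₁₀(0.10423) = -19.64 dB
∠(j3.41) = 90.00°
∠(j3.41 + 16.7) = arctan(3.41/16.7) = 11.54°
∠G(j3.41) = 90.00° − 11.54° = 78.46°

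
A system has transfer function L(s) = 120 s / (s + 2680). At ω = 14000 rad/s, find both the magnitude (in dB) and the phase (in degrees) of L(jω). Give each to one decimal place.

|j14000| = 1.4e+04
|j14000 + 2680| = √(14000² + 2680²) = 1.425e+04
|L(j14000)| = 120 × 1.4e+04 / 1.425e+04 = 117.86
20 log₁₀(117.86) = 41.43 dB
∠(j14000) = 90.00°
∠(j14000 + 2680) = arctan(14000/2680) = 79.16°
∠L(j14000) = 90.00° − 79.16° = 10.84°

|L| = 41.4 dB, ∠L = 10.8°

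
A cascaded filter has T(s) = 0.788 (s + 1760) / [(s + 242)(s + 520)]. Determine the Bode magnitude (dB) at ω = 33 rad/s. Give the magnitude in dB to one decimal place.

|j33 + 1760| = √(33² + 1760²) = 1760
|j33 + 242| = √(33² + 242²) = 244.2
|j33 + 520| = √(33² + 520²) = 521
|T(j33)| = 0.788 × 1760 / (244.2 × 521) = 0.0109
20 log₁₀(0.0109) = -39.25 dB

-39.3 dB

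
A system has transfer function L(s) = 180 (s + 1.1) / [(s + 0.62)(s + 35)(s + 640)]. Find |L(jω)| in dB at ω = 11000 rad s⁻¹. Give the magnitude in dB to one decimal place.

-116.6 dB

|j11000 + 1.1| = √(11000² + 1.1²) = 1.1e+04
|j11000 + 0.62| = √(11000² + 0.62²) = 1.1e+04
|j11000 + 35| = √(11000² + 35²) = 1.1e+04
|j11000 + 640| = √(11000² + 640²) = 1.102e+04
|L(j11000)| = 180 × 1.1e+04 / (1.1e+04 × 1.1e+04 × 1.102e+04) = 1.4851e-06
20 log₁₀(1.4851e-06) = -116.56 dB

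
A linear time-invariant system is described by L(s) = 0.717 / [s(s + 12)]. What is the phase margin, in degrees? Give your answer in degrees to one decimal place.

Gain crossover: |L(jω)| = 1 at ω ≈ 0.0597 rad/s.
∠L(j0.0597) = −90° − arctan(0.0597/12) ≈ -90.29°
PM = 180° + (-90.29°) = 89.71°

89.7°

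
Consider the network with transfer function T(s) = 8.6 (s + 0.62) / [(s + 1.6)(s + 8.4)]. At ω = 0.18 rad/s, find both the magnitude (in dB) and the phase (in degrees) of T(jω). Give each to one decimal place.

|j0.18 + 0.62| = √(0.18² + 0.62²) = 0.6456
|j0.18 + 1.6| = √(0.18² + 1.6²) = 1.61
|j0.18 + 8.4| = √(0.18² + 8.4²) = 8.402
|T(j0.18)| = 8.6 × 0.6456 / (1.61 × 8.402) = 0.41042
20 log₁₀(0.41042) = -7.74 dB
∠(j0.18 + 0.62) = arctan(0.18/0.62) = 16.19°
∠(j0.18 + 1.6) = arctan(0.18/1.6) = 6.42°
∠(j0.18 + 8.4) = arctan(0.18/8.4) = 1.23°
∠T(j0.18) = 16.19° − (6.42° + 1.23°) = 8.54°

|T| = -7.7 dB, ∠T = 8.5°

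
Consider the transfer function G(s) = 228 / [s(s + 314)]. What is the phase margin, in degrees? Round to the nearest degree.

Gain crossover: |G(jω)| = 1 at ω ≈ 0.726 rad/s.
∠G(j0.726) = −90° − arctan(0.726/314) ≈ -90.13°
PM = 180° + (-90.13°) = 89.87°

90 deg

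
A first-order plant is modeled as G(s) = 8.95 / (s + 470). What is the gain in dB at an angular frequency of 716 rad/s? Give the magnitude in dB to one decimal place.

-39.6 dB

|j716 + 470| = √(716² + 470²) = 856.5
|G(j716)| = 8.95 / 856.5 = 0.01045
20 log₁₀(0.01045) = -39.62 dB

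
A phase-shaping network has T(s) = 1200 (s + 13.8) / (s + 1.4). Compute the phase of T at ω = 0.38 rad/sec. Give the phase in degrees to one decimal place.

∠(j0.38 + 13.8) = arctan(0.38/13.8) = 1.58°
∠(j0.38 + 1.4) = arctan(0.38/1.4) = 15.19°
∠T(j0.38) = 1.58° − 15.19° = -13.61°

-13.6 deg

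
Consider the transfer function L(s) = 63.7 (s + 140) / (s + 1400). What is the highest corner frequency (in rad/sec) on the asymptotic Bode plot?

1400 rad/sec

Break frequencies occur at each pole and zero magnitude: 140 rad/sec, 1400 rad/sec.
The highest is 1400 rad/sec.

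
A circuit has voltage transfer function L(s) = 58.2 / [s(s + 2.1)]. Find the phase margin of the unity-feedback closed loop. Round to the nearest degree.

16 deg

Gain crossover: |L(jω)| = 1 at ω ≈ 7.49 rad/s.
∠L(j7.49) = −90° − arctan(7.49/2.1) ≈ -164.33°
PM = 180° + (-164.33°) = 15.67°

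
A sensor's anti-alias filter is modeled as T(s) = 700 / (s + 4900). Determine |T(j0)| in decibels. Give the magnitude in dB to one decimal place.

T(0) = 700 / 4900 = 0.14286
20 log₁₀(0.14286) = -16.90 dB

-16.9 dB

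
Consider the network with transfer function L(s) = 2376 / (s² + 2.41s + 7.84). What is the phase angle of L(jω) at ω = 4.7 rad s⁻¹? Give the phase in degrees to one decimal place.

-141.5°

∠[(j4.7)² + 2.41(j4.7) + 7.84] = ∠[-14.25 + j11.327] = 141.52°
∠L(j4.7) = −141.52° = -141.52°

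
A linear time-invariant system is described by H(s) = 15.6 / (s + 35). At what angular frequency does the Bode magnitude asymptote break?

The single real pole at s = −35 gives a corner at ω = 35 rad s⁻¹.

35 rad s⁻¹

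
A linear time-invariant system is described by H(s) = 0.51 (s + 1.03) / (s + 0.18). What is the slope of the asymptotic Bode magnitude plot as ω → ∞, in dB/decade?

With 1 zero and 1 pole, the high-frequency asymptotic slope is 20 × (1 − 1) = 0 dB/decade.

0 dB/decade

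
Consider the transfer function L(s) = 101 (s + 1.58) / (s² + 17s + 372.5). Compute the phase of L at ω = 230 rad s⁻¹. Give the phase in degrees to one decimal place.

-86.1°

∠(j230 + 1.58) = arctan(230/1.58) = 89.61°
∠[(j230)² + 17(j230) + 372.5] = ∠[-52528 + j3910] = 175.74°
∠L(j230) = 89.61° − 175.74° = -86.14°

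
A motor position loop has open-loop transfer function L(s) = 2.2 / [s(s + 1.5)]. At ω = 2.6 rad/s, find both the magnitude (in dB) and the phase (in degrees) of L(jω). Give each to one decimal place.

|j2.6 + 1.5| = √(2.6² + 1.5²) = 3.002
|j2.6| = 2.6
|L(j2.6)| = 2.2 / (3.002 × 2.6) = 0.28189
20 log₁₀(0.28189) = -11.00 dB
∠(j2.6 + 1.5) = arctan(2.6/1.5) = 60.02°
∠(j2.6) = 90.00°
∠L(j2.6) = − (60.02° + 90.00°) = -150.02°

|L| = -11.0 dB, ∠L = -150.0°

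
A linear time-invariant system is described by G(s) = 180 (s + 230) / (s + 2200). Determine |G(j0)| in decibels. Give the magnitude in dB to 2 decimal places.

25.49 dB

G(0) = 180 × 230 / 2200 = 18.818
20 log₁₀(18.818) = 25.492 dB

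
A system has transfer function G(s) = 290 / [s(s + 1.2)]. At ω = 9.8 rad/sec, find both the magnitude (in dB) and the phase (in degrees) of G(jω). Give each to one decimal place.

|G| = 9.5 dB, ∠G = -173.0°

|j9.8 + 1.2| = √(9.8² + 1.2²) = 9.873
|j9.8| = 9.8
|G(j9.8)| = 290 / (9.873 × 9.8) = 2.9972
20 log₁₀(2.9972) = 9.53 dB
∠(j9.8 + 1.2) = arctan(9.8/1.2) = 83.02°
∠(j9.8) = 90.00°
∠G(j9.8) = − (83.02° + 90.00°) = -173.02°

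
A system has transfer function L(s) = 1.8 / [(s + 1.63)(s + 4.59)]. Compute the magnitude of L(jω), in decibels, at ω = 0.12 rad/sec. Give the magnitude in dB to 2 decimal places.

-12.40 dB

|j0.12 + 1.63| = √(0.12² + 1.63²) = 1.634
|j0.12 + 4.59| = √(0.12² + 4.59²) = 4.592
|L(j0.12)| = 1.8 / (1.634 × 4.592) = 0.23986
20 log₁₀(0.23986) = -12.401 dB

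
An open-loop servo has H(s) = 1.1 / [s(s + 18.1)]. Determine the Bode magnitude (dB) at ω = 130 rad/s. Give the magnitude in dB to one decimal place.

|j130 + 18.1| = √(130² + 18.1²) = 131.3
|j130| = 130
|H(j130)| = 1.1 / (131.3 × 130) = 6.4467e-05
20 log₁₀(6.4467e-05) = -83.81 dB

-83.8 dB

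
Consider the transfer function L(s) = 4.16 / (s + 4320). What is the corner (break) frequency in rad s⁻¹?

The single real pole at s = −4320 gives a corner at ω = 4320 rad s⁻¹.

4320 rad s⁻¹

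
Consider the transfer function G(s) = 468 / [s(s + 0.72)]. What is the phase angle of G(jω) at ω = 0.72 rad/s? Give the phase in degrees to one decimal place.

-135.0°

∠(j0.72 + 0.72) = arctan(0.72/0.72) = 45.00°
∠(j0.72) = 90.00°
∠G(j0.72) = − (45.00° + 90.00°) = -135.00°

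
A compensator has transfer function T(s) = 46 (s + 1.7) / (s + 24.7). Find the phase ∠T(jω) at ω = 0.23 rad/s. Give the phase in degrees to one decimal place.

7.2 deg

∠(j0.23 + 1.7) = arctan(0.23/1.7) = 7.70°
∠(j0.23 + 24.7) = arctan(0.23/24.7) = 0.53°
∠T(j0.23) = 7.70° − 0.53° = 7.17°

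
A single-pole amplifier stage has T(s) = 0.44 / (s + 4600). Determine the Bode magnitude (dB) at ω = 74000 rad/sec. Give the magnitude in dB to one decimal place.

|j74000 + 4600| = √(74000² + 4600²) = 7.414e+04
|T(j74000)| = 0.44 / 7.414e+04 = 5.9345e-06
20 log₁₀(5.9345e-06) = -104.53 dB

-104.5 dB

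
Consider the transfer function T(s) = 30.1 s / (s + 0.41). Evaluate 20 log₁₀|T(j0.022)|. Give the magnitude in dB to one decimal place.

4.2 dB

|j0.022| = 0.022
|j0.022 + 0.41| = √(0.022² + 0.41²) = 0.4106
|T(j0.022)| = 30.1 × 0.022 / 0.4106 = 1.6128
20 log₁₀(1.6128) = 4.15 dB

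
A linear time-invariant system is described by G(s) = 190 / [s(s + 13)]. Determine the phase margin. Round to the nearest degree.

49 deg

Gain crossover: |G(jω)| = 1 at ω ≈ 11.1 rad/s.
∠G(j11.1) = −90° − arctan(11.1/13) ≈ -130.52°
PM = 180° + (-130.52°) = 49.48°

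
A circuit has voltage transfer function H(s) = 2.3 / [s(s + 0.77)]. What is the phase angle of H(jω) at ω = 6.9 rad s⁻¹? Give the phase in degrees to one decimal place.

-173.6°

∠(j6.9 + 0.77) = arctan(6.9/0.77) = 83.63°
∠(j6.9) = 90.00°
∠H(j6.9) = − (83.63° + 90.00°) = -173.63°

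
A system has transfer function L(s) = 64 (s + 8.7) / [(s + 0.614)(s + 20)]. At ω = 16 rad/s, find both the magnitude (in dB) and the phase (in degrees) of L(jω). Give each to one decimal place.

|L| = 9.1 dB, ∠L = -65.0°

|j16 + 8.7| = √(16² + 8.7²) = 18.21
|j16 + 0.614| = √(16² + 0.614²) = 16.01
|j16 + 20| = √(16² + 20²) = 25.61
|L(j16)| = 64 × 18.21 / (16.01 × 25.61) = 2.8422
20 log₁₀(2.8422) = 9.07 dB
∠(j16 + 8.7) = arctan(16/8.7) = 61.46°
∠(j16 + 0.614) = arctan(16/0.614) = 87.80°
∠(j16 + 20) = arctan(16/20) = 38.66°
∠L(j16) = 61.46° − (87.80° + 38.66°) = -65.00°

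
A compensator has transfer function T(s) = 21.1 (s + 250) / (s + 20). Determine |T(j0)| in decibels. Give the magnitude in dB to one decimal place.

T(0) = 21.1 × 250 / 20 = 263.75
20 log₁₀(263.75) = 48.42 dB

48.4 dB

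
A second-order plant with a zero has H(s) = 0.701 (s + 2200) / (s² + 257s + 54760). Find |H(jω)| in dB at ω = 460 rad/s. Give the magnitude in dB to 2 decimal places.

-41.91 dB

|j460 + 2200| = √(460² + 2200²) = 2248
|(j460)² + 257(j460) + 54760| = |-1.5684e+05 + j1.1822e+05| = 1.964e+05
|H(j460)| = 0.701 × 2248 / 1.964e+05 = 0.008022
20 log₁₀(0.008022) = -41.914 dB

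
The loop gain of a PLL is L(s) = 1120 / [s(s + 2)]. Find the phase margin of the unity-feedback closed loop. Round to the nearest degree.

Gain crossover: |L(jω)| = 1 at ω ≈ 33.4 rad s⁻¹.
∠L(j33.4) = −90° − arctan(33.4/2) ≈ -176.58°
PM = 180° + (-176.58°) = 3.42°

3°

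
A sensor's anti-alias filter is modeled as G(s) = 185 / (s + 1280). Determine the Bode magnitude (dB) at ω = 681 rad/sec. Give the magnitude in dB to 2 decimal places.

-17.88 dB

|j681 + 1280| = √(681² + 1280²) = 1450
|G(j681)| = 185 / 1450 = 0.1276
20 log₁₀(0.1276) = -17.883 dB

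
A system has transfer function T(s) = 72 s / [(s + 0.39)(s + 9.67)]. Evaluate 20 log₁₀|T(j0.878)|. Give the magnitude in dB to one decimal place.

|j0.878| = 0.878
|j0.878 + 0.39| = √(0.878² + 0.39²) = 0.9607
|j0.878 + 9.67| = √(0.878² + 9.67²) = 9.71
|T(j0.878)| = 72 × 0.878 / (0.9607 × 9.71) = 6.7767
20 log₁₀(6.7767) = 16.62 dB

16.6 dB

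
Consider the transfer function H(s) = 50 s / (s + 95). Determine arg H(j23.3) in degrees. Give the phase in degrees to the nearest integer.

∠(j23.3) = 90.00°
∠(j23.3 + 95) = arctan(23.3/95) = 13.78°
∠H(j23.3) = 90.00° − 13.78° = 76.22°

76°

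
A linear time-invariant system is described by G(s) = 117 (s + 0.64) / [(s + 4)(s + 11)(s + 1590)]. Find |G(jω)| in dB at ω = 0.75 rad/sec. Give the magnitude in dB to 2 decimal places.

-55.83 dB

|j0.75 + 0.64| = √(0.75² + 0.64²) = 0.986
|j0.75 + 4| = √(0.75² + 4²) = 4.07
|j0.75 + 11| = √(0.75² + 11²) = 11.03
|j0.75 + 1590| = √(0.75² + 1590²) = 1590
|G(j0.75)| = 117 × 0.986 / (4.07 × 11.03 × 1590) = 0.0016169
20 log₁₀(0.0016169) = -55.826 dB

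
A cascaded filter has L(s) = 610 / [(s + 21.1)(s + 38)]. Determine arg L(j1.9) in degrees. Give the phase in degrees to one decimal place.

-8.0 deg

∠(j1.9 + 21.1) = arctan(1.9/21.1) = 5.15°
∠(j1.9 + 38) = arctan(1.9/38) = 2.86°
∠L(j1.9) = − (5.15° + 2.86°) = -8.01°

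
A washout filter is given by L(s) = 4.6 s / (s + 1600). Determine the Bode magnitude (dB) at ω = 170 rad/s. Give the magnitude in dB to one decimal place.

|j170| = 170
|j170 + 1600| = √(170² + 1600²) = 1609
|L(j170)| = 4.6 × 170 / 1609 = 0.48601
20 log₁₀(0.48601) = -6.27 dB

-6.3 dB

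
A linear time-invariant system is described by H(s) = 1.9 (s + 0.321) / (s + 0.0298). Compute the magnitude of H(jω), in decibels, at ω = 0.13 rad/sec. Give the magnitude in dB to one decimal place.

13.9 dB

|j0.13 + 0.321| = √(0.13² + 0.321²) = 0.3463
|j0.13 + 0.0298| = √(0.13² + 0.0298²) = 0.1334
|H(j0.13)| = 1.9 × 0.3463 / 0.1334 = 4.9337
20 log₁₀(4.9337) = 13.86 dB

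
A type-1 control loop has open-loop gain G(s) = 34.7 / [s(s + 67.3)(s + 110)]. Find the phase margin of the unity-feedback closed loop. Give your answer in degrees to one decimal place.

Gain crossover: |G(jω)| = 1 at ω ≈ 0.00469 rad/sec.
∠G(j0.00469) = −90° − arctan(0.00469/67.3) − arctan(0.00469/110) ≈ -90.01°
PM = 180° + (-90.01°) = 89.99°

90.0°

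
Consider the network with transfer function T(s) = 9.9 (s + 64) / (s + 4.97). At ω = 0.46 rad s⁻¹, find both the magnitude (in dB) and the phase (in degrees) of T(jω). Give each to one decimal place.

|j0.46 + 64| = √(0.46² + 64²) = 64
|j0.46 + 4.97| = √(0.46² + 4.97²) = 4.991
|T(j0.46)| = 9.9 × 64 / 4.991 = 126.95
20 log₁₀(126.95) = 42.07 dB
∠(j0.46 + 64) = arctan(0.46/64) = 0.41°
∠(j0.46 + 4.97) = arctan(0.46/4.97) = 5.29°
∠T(j0.46) = 0.41° − 5.29° = -4.88°

|T| = 42.1 dB, ∠T = -4.9°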